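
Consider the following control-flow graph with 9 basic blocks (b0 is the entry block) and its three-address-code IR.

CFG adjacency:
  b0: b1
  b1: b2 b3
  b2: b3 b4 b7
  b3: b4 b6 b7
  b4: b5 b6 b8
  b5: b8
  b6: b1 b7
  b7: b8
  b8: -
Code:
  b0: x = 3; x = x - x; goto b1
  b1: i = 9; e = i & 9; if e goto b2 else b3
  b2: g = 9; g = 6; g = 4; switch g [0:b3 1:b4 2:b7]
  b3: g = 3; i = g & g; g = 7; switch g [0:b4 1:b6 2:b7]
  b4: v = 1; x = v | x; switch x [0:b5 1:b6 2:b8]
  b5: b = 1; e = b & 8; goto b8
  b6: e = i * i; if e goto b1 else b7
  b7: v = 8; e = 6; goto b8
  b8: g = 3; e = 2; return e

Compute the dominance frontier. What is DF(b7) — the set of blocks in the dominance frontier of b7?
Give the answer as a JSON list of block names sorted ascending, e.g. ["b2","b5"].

idom tree: b1←b0 b2←b1 b3←b1 b4←b1 b5←b4 b6←b1 b7←b1 b8←b1
Join-block Dom:
  b1: preds {b0,b6}: {b0} ∩ {b0,b1,b6} = {b0}; idom=b0
  b3: preds {b1,b2}: {b0,b1} ∩ {b0,b1,b2} = {b0,b1}; idom=b1
  b4: preds {b2,b3}: {b0,b1,b2} ∩ {b0,b1,b3} = {b0,b1}; idom=b1
  b6: preds {b3,b4}: {b0,b1,b3} ∩ {b0,b1,b4} = {b0,b1}; idom=b1
  b7: preds {b2,b3,b6}: {b0,b1,b2} ∩ {b0,b1,b3} ∩ {b0,b1,b6} = {b0,b1}; idom=b1
  b8: preds {b4,b5,b7}: {b0,b1,b4} ∩ {b0,b1,b4,b5} ∩ {b0,b1,b7} = {b0,b1}; idom=b1

Frontier:
  b1←b0: walk · to b0
  b1←b6: walk b6→b1 to b0
  b3←b1: walk · to b1
  b3←b2: walk b2 to b1
  b4←b2: walk b2 to b1
  b4←b3: walk b3 to b1
  b6←b3: walk b3 to b1
  b6←b4: walk b4 to b1
  b7←b2: walk b2 to b1
  b7←b3: walk b3 to b1
  b7←b6: walk b6 to b1
  b8←b4: walk b4 to b1
  b8←b5: walk b5→b4 to b1
  b8←b7: walk b7 to b1
  DF(b0)=∅
  DF(b1)={b1}
  DF(b2)={b3,b4,b7}
  DF(b3)={b4,b6,b7}
  DF(b4)={b6,b8}
  DF(b5)={b8}
  DF(b6)={b1,b7}
  DF(b7)={b8}
  DF(b8)=∅

DF(b7) = ["b8"]

Answer: ["b8"]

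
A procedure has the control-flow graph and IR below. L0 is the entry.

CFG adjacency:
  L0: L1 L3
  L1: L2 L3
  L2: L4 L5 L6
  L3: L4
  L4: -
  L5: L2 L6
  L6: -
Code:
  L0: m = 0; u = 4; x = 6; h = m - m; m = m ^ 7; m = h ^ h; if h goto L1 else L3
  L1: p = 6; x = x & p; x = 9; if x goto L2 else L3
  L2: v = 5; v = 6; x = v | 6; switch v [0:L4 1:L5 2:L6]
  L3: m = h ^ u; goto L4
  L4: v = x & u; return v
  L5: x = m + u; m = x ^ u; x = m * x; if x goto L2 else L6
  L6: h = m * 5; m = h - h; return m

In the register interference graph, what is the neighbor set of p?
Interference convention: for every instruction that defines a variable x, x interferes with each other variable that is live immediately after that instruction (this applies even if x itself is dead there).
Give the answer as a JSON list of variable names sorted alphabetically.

Answer: ["h", "m", "u", "x"]

Derivation:
def/use:
  L0: {h,m,u,x} / ∅
  L1: {p,x} / {x}
  L2: {v,x} / ∅
  L3: {m} / {h,u}
  L4: {v} / {u,x}
  L5: {m,x} / {m,u}
  L6: {h,m} / {m}

Backward fixpoint:
  live L0: ∅→{h,m,u,x}
  live L1: {h,m,u,x}→{h,m,u,x}
  live L2: {m,u}→{m,u,x}
  live L3: {h,u,x}→{u,x}
  live L4: {u,x}→∅
  live L5: {m,u}→{m,u}
  live L6: {m}→∅

Conflict graph:
  h↔{m,p,u,x}
  m↔{h,p,u,v,x}
  p↔{h,m,u,x}
  u↔{h,m,p,v,x}
  v↔{m,u,x}
  x↔{h,m,p,u,v}

N(p) = ["h", "m", "u", "x"]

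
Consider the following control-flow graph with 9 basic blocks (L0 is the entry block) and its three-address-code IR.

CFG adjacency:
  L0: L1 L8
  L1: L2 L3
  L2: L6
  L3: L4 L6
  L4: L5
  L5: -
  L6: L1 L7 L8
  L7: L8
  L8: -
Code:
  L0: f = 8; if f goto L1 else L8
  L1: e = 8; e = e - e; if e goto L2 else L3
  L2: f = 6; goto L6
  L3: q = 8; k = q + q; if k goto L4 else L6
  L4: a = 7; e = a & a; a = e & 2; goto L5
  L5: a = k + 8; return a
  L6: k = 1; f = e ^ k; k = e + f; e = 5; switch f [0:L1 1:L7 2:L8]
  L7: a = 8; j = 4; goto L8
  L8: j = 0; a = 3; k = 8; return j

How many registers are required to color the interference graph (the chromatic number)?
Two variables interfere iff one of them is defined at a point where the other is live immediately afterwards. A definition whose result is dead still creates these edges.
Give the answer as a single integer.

Block summaries:
  L0 def {f} use ∅
  L1 def {e} use ∅
  L2 def {f} use ∅
  L3 def {k,q} use ∅
  L4 def {a,e} use ∅
  L5 def {a} use {k}
  L6 def {e,f,k} use {e}
  L7 def {a,j} use ∅
  L8 def {a,j,k} use ∅

Liveness:
  L0 li=∅ lo=∅
  L1 li=∅ lo={e}
  L2 li={e} lo={e}
  L3 li={e} lo={e,k}
  L4 li={k} lo={k}
  L5 li={k} lo=∅
  L6 li={e} lo=∅
  L7 li=∅ lo=∅
  L8 li=∅ lo=∅

Interference:
  a: {j,k}
  e: {f,k,q}
  f: {e,k}
  j: {a,k}
  k: {a,e,f,j}
  q: {e}

Registers:
  clique {a,j,k} ⇒ need ≥ 3
  3-colouring: r0={k,q}  r1={a,e}  r2={f,j}
  χ = 3

Answer: 3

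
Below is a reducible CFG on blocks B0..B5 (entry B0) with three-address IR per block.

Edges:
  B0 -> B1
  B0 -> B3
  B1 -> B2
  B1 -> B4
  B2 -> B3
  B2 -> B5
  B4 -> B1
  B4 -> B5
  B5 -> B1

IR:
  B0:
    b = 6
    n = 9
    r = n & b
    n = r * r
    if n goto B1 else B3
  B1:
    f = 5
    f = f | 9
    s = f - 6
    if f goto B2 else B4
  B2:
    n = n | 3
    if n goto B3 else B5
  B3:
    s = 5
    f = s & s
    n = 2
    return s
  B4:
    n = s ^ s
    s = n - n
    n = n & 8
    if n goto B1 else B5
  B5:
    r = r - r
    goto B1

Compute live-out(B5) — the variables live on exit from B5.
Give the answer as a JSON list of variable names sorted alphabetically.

Answer: ["n", "r"]

Working:
def/use:
  B0: def={b,n,r} ue=∅
  B1: def={f,s} ue=∅
  B2: def={n} ue={n}
  B3: def={f,n,s} ue=∅
  B4: def={n,s} ue={s}
  B5: def={r} ue={r}

Live sets:
  live B0: ∅→{n,r}
  live B1: {n,r}→{n,r,s}
  live B2: {n,r}→{n,r}
  live B3: ∅→∅
  live B4: {r,s}→{n,r}
  live B5: {n,r}→{n,r}

live-out(B5) = ["n", "r"]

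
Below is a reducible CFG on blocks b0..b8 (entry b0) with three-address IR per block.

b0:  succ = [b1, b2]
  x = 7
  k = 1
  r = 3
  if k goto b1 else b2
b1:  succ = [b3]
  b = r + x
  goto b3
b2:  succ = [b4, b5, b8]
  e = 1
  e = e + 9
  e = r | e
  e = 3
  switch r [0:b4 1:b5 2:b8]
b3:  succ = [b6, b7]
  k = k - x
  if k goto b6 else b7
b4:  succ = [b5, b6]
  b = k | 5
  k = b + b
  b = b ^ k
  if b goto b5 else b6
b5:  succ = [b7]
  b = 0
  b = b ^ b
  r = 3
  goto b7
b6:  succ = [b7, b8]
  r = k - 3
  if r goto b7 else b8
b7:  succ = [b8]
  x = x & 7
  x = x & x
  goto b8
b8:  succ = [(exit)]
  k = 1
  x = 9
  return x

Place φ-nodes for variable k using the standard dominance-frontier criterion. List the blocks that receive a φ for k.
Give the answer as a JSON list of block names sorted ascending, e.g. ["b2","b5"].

Answer: ["b5", "b6", "b7", "b8"]

Analysis:
idom tree: b1←b0 b2←b0 b3←b1 b4←b2 b5←b2 b6←b0 b7←b0 b8←b0
Join-block Dom:
  b5: preds {b2,b4}: {b0,b2} ∩ {b0,b2,b4} = {b0,b2}; idom=b2
  b6: preds {b3,b4}: {b0,b1,b3} ∩ {b0,b2,b4} = {b0}; idom=b0
  b7: preds {b3,b5,b6}: {b0,b1,b3} ∩ {b0,b2,b5} ∩ {b0,b6} = {b0}; idom=b0
  b8: preds {b2,b6,b7}: {b0,b2} ∩ {b0,b6} ∩ {b0,b7} = {b0}; idom=b0

Frontier:
  b5←b2: walk · to b2
  b5←b4: walk b4 to b2
  b6←b3: walk b3→b1 to b0
  b6←b4: walk b4→b2 to b0
  b7←b3: walk b3→b1 to b0
  b7←b5: walk b5→b2 to b0
  b7←b6: walk b6 to b0
  b8←b2: walk b2 to b0
  b8←b6: walk b6 to b0
  b8←b7: walk b7 to b0
  b0: DF=∅
  b1: DF={b6,b7}
  b2: DF={b6,b7,b8}
  b3: DF={b6,b7}
  b4: DF={b5,b6}
  b5: DF={b7}
  b6: DF={b7,b8}
  b7: DF={b8}
  b8: DF=∅

φ for k: defs {b0,b3,b4,b8}
  DF⁺ = {b5,b6,b7,b8}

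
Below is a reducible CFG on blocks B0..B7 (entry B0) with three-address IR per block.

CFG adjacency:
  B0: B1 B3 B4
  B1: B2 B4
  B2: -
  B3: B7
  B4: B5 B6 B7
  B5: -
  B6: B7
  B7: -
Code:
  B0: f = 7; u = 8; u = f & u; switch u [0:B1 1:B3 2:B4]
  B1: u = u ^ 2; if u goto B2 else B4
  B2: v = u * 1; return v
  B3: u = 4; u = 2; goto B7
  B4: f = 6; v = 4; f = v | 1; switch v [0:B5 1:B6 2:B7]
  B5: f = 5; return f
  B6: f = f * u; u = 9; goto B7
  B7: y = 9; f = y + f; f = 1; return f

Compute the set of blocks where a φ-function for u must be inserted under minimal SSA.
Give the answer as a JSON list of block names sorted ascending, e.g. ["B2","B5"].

Answer: ["B4", "B7"]

Working:
idom tree: B1←B0 B2←B1 B3←B0 B4←B0 B5←B4 B6←B4 B7←B0
Dom at joins:
  B4: preds {B0,B1}: {B0} ∩ {B0,B1} = {B0}; idom=B0
  B7: preds {B3,B4,B6}: {B0,B3} ∩ {B0,B4} ∩ {B0,B4,B6} = {B0}; idom=B0

DF derivation:
  join B4 pred B0: · stop@B0
  join B4 pred B1: B1 stop@B0
  join B7 pred B3: B3 stop@B0
  join B7 pred B4: B4 stop@B0
  join B7 pred B6: B6→B4 stop@B0
  B0 → ∅
  B1 → {B4}
  B2 → ∅
  B3 → {B7}
  B4 → {B7}
  B5 → ∅
  B6 → {B7}
  B7 → ∅

φ for u: defs {B0,B1,B3,B6}
  DF⁺ = {B4,B7}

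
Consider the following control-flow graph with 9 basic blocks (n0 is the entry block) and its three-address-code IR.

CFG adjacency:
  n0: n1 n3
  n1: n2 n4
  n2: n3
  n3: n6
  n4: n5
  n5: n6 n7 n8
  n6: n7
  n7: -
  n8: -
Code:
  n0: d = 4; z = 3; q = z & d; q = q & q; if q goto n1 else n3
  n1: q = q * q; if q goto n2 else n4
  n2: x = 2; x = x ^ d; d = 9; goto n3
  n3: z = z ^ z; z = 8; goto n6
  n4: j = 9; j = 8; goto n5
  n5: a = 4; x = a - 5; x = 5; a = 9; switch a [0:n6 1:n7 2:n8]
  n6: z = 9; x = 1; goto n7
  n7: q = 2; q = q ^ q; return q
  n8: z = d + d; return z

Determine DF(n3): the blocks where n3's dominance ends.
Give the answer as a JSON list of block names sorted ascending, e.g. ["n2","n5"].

idom tree: n1←n0 n2←n1 n3←n0 n4←n1 n5←n4 n6←n0 n7←n0 n8←n5
Dom∩ at merges:
  n3: preds {n0,n2}: {n0} ∩ {n0,n1,n2} = {n0}; idom=n0
  n6: preds {n3,n5}: {n0,n3} ∩ {n0,n1,n4,n5} = {n0}; idom=n0
  n7: preds {n5,n6}: {n0,n1,n4,n5} ∩ {n0,n6} = {n0}; idom=n0

DF derivation:
  join n3 pred n0: · stop@n0
  join n3 pred n2: n2→n1 stop@n0
  join n6 pred n3: n3 stop@n0
  join n6 pred n5: n5→n4→n1 stop@n0
  join n7 pred n5: n5→n4→n1 stop@n0
  join n7 pred n6: n6 stop@n0
  n0: DF=∅
  n1: DF={n3,n6,n7}
  n2: DF={n3}
  n3: DF={n6}
  n4: DF={n6,n7}
  n5: DF={n6,n7}
  n6: DF={n7}
  n7: DF=∅
  n8: DF=∅

DF(n3) = ["n6"]

Answer: ["n6"]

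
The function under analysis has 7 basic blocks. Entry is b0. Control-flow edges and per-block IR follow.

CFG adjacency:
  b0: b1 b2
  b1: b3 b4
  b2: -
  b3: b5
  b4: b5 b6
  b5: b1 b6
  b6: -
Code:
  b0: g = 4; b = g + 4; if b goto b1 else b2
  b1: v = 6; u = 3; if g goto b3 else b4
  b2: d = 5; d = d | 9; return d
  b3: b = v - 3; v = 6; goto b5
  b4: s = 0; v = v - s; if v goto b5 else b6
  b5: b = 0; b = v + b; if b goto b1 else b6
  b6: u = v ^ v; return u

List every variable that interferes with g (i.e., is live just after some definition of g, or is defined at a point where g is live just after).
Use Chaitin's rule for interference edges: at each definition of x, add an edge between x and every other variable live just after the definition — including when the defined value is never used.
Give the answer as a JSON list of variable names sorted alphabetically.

Answer: ["b", "s", "u", "v"]

Analysis:
def/use:
  b0: def={b,g} ue=∅
  b1: def={u,v} ue={g}
  b2: def={d} ue=∅
  b3: def={b,v} ue={v}
  b4: def={s,v} ue={v}
  b5: def={b} ue={v}
  b6: def={u} ue={v}

Live sets:
  b0 li=∅ lo={g}
  b1 li={g} lo={g,v}
  b2 li=∅ lo=∅
  b3 li={g,v} lo={g,v}
  b4 li={g,v} lo={g,v}
  b5 li={g,v} lo={g,v}
  b6 li={v} lo=∅

Interfere edges:
  b: {g,v}
  d: ∅
  g: {b,s,u,v}
  s: {g,v}
  u: {g,v}
  v: {b,g,s,u}

N(g) = ["b", "s", "u", "v"]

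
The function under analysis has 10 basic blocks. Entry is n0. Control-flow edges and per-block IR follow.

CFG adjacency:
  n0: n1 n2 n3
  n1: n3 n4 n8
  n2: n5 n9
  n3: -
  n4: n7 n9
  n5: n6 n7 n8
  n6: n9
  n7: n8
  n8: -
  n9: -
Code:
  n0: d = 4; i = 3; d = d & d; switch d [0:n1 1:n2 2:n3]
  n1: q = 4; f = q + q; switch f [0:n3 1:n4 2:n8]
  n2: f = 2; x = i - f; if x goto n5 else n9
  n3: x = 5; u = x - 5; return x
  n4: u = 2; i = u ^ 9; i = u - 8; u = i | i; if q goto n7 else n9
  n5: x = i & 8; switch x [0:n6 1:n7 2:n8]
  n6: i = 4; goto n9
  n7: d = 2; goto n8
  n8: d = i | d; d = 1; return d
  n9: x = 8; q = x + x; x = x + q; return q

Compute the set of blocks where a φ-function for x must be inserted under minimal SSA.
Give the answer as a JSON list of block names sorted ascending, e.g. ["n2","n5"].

Answer: ["n7", "n8", "n9"]

Analysis:
idom tree: n1←n0 n2←n0 n3←n0 n4←n1 n5←n2 n6←n5 n7←n0 n8←n0 n9←n0
Dom at joins:
  n3: preds {n0,n1}: {n0} ∩ {n0,n1} = {n0}; idom=n0
  n7: preds {n4,n5}: {n0,n1,n4} ∩ {n0,n2,n5} = {n0}; idom=n0
  n8: preds {n1,n5,n7}: {n0,n1} ∩ {n0,n2,n5} ∩ {n0,n7} = {n0}; idom=n0
  n9: preds {n2,n4,n6}: {n0,n2} ∩ {n0,n1,n4} ∩ {n0,n2,n5,n6} = {n0}; idom=n0

DF derivation:
  join n3 pred n0: · stop@n0
  join n3 pred n1: n1 stop@n0
  join n7 pred n4: n4→n1 stop@n0
  join n7 pred n5: n5→n2 stop@n0
  join n8 pred n1: n1 stop@n0
  join n8 pred n5: n5→n2 stop@n0
  join n8 pred n7: n7 stop@n0
  join n9 pred n2: n2 stop@n0
  join n9 pred n4: n4→n1 stop@n0
  join n9 pred n6: n6→n5→n2 stop@n0
  n0 → ∅
  n1 → {n3,n7,n8,n9}
  n2 → {n7,n8,n9}
  n3 → ∅
  n4 → {n7,n9}
  n5 → {n7,n8,n9}
  n6 → {n9}
  n7 → {n8}
  n8 → ∅
  n9 → ∅

φ for x: defs {n2,n3,n5,n9}
  DF⁺ = {n7,n8,n9}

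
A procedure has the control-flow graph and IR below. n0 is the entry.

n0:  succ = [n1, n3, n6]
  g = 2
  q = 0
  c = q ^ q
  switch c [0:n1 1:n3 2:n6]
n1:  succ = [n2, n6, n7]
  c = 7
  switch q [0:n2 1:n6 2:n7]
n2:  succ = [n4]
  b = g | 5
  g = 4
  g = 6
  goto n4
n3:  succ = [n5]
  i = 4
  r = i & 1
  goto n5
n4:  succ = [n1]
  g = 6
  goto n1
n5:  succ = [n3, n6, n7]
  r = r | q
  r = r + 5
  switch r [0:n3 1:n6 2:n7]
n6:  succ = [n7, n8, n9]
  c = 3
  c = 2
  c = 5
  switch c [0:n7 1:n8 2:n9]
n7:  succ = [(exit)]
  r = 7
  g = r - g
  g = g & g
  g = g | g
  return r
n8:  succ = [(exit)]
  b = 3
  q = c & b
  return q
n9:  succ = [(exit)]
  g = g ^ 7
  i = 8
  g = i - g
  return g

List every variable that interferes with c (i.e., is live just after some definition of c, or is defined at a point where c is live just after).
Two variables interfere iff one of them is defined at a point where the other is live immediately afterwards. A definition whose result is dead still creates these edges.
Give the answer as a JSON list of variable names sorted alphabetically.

Answer: ["b", "g", "q"]

Derivation:
def/use:
  n0 def {c,g,q} use ∅
  n1 def {c} use {q}
  n2 def {b,g} use {g}
  n3 def {i,r} use ∅
  n4 def {g} use ∅
  n5 def {r} use {q,r}
  n6 def {c} use ∅
  n7 def {g,r} use {g}
  n8 def {b,q} use {c}
  n9 def {g,i} use {g}

Live sets:
  n0 li=∅ lo={g,q}
  n1 li={g,q} lo={g,q}
  n2 li={g,q} lo={q}
  n3 li={g,q} lo={g,q,r}
  n4 li={q} lo={g,q}
  n5 li={g,q,r} lo={g,q}
  n6 li={g} lo={c,g}
  n7 li={g} lo=∅
  n8 li={c} lo=∅
  n9 li={g} lo=∅

Interfere edges:
  b: {c,q}
  c: {b,g,q}
  g: {c,i,q,r}
  i: {g,q}
  q: {b,c,g,i,r}
  r: {g,q}

N(c) = ["b", "g", "q"]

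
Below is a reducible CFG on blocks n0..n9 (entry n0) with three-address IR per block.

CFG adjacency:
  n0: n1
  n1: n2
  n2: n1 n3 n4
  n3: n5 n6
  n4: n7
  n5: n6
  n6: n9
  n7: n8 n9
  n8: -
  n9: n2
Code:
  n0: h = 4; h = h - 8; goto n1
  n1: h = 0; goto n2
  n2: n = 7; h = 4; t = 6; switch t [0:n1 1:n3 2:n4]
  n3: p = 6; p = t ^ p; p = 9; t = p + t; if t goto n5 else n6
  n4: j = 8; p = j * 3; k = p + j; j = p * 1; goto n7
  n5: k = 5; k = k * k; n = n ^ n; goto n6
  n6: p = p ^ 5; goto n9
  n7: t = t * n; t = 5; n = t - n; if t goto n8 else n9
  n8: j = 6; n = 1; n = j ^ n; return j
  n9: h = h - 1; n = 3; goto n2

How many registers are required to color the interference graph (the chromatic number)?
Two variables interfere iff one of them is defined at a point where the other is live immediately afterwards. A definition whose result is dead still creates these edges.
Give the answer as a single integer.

def/use:
  n0 def {h} use ∅
  n1 def {h} use ∅
  n2 def {h,n,t} use ∅
  n3 def {p,t} use {t}
  n4 def {j,k,p} use ∅
  n5 def {k,n} use {n}
  n6 def {p} use {p}
  n7 def {n,t} use {n,t}
  n8 def {j,n} use ∅
  n9 def {h,n} use {h}

Live sets:
  n0: in=∅ out=∅
  n1: in=∅ out=∅
  n2: in=∅ out={h,n,t}
  n3: in={h,n,t} out={h,n,p}
  n4: in={h,n,t} out={h,n,t}
  n5: in={h,n,p} out={h,p}
  n6: in={h,p} out={h}
  n7: in={h,n,t} out={h}
  n8: in=∅ out=∅
  n9: in={h} out=∅

Interference:
  h↔{j,k,n,p,t}
  j↔{h,n,p,t}
  k↔{h,n,p,t}
  n↔{h,j,k,p,t}
  p↔{h,j,k,n,t}
  t↔{h,j,k,n,p}

Registers:
  {h,j,n,p,t} pairwise interfere (5-clique) ⇒ χ ≥ 5
  assign h→c0 j→c4 k→c4 n→c1 p→c2 t→c3 — no edge inside a register ⇒ χ ≤ 5
  χ = 5

Answer: 5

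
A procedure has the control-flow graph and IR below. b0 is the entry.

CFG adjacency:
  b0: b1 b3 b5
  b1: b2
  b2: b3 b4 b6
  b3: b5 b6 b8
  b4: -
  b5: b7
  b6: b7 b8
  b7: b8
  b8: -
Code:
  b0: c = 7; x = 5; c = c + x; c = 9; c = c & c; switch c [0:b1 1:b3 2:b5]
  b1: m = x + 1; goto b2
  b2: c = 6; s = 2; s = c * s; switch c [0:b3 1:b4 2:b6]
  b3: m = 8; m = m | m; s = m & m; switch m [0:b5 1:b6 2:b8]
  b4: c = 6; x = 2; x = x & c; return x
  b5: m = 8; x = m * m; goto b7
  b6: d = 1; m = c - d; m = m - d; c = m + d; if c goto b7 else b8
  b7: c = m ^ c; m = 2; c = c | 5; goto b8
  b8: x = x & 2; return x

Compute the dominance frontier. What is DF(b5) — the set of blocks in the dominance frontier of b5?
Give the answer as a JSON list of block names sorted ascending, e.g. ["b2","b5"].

Answer: ["b7"]

Working:
idom tree: b1←b0 b2←b1 b3←b0 b4←b2 b5←b0 b6←b0 b7←b0 b8←b0
Join-block Dom:
  b3: preds {b0,b2}: {b0} ∩ {b0,b1,b2} = {b0}; idom=b0
  b5: preds {b0,b3}: {b0} ∩ {b0,b3} = {b0}; idom=b0
  b6: preds {b2,b3}: {b0,b1,b2} ∩ {b0,b3} = {b0}; idom=b0
  b7: preds {b5,b6}: {b0,b5} ∩ {b0,b6} = {b0}; idom=b0
  b8: preds {b3,b6,b7}: {b0,b3} ∩ {b0,b6} ∩ {b0,b7} = {b0}; idom=b0

Frontier:
  b3←b0: walk · to b0
  b3←b2: walk b2→b1 to b0
  b5←b0: walk · to b0
  b5←b3: walk b3 to b0
  b6←b2: walk b2→b1 to b0
  b6←b3: walk b3 to b0
  b7←b5: walk b5 to b0
  b7←b6: walk b6 to b0
  b8←b3: walk b3 to b0
  b8←b6: walk b6 to b0
  b8←b7: walk b7 to b0
  b0 → ∅
  b1 → {b3,b6}
  b2 → {b3,b6}
  b3 → {b5,b6,b8}
  b4 → ∅
  b5 → {b7}
  b6 → {b7,b8}
  b7 → {b8}
  b8 → ∅

DF(b5) = ["b7"]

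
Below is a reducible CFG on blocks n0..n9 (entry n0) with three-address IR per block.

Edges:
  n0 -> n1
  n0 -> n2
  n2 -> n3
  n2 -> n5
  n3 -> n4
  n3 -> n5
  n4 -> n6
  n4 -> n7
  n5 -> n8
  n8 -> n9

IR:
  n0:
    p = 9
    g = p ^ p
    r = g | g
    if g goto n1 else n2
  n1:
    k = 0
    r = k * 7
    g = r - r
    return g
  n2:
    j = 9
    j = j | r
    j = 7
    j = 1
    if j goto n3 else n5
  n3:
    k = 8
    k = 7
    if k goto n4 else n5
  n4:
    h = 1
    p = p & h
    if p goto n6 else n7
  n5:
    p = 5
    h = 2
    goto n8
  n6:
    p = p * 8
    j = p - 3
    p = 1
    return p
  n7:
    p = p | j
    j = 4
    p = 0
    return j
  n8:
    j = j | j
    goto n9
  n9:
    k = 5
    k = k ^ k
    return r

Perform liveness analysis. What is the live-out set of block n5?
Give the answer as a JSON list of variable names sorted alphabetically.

Answer: ["j", "r"]

Working:
Per-block:
  n0 def {g,p,r} use ∅
  n1 def {g,k,r} use ∅
  n2 def {j} use {r}
  n3 def {k} use ∅
  n4 def {h,p} use {p}
  n5 def {h,p} use ∅
  n6 def {j,p} use {p}
  n7 def {j,p} use {j,p}
  n8 def {j} use {j}
  n9 def {k} use {r}

Backward fixpoint:
  n0 li=∅ lo={p,r}
  n1 li=∅ lo=∅
  n2 li={p,r} lo={j,p,r}
  n3 li={j,p,r} lo={j,p,r}
  n4 li={j,p} lo={j,p}
  n5 li={j,r} lo={j,r}
  n6 li={p} lo=∅
  n7 li={j,p} lo=∅
  n8 li={j,r} lo={r}
  n9 li={r} lo=∅

live-out(n5) = ["j", "r"]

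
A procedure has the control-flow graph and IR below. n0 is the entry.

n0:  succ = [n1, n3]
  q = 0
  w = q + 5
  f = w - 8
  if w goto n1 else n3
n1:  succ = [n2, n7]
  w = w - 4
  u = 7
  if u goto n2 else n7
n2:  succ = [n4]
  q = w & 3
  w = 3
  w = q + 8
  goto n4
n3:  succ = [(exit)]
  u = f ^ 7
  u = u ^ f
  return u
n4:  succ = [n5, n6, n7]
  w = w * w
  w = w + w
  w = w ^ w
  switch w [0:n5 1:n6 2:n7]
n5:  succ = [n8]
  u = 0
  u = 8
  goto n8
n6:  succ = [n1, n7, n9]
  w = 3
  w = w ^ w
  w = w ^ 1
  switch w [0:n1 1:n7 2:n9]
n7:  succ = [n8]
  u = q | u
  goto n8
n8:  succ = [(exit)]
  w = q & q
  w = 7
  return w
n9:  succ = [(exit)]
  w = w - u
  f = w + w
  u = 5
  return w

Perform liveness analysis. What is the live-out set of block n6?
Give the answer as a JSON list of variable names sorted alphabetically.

Per-block:
  n0 def {f,q,w} use ∅
  n1 def {u,w} use {w}
  n2 def {q,w} use {w}
  n3 def {u} use {f}
  n4 def {w} use {w}
  n5 def {u} use ∅
  n6 def {w} use ∅
  n7 def {u} use {q,u}
  n8 def {w} use {q}
  n9 def {f,u,w} use {u,w}

Backward fixpoint:
  n0 li=∅ lo={f,q,w}
  n1 li={q,w} lo={q,u,w}
  n2 li={u,w} lo={q,u,w}
  n3 li={f} lo=∅
  n4 li={q,u,w} lo={q,u}
  n5 li={q} lo={q}
  n6 li={q,u} lo={q,u,w}
  n7 li={q,u} lo={q}
  n8 li={q} lo=∅
  n9 li={u,w} lo=∅

live-out(n6) = ["q", "u", "w"]

Answer: ["q", "u", "w"]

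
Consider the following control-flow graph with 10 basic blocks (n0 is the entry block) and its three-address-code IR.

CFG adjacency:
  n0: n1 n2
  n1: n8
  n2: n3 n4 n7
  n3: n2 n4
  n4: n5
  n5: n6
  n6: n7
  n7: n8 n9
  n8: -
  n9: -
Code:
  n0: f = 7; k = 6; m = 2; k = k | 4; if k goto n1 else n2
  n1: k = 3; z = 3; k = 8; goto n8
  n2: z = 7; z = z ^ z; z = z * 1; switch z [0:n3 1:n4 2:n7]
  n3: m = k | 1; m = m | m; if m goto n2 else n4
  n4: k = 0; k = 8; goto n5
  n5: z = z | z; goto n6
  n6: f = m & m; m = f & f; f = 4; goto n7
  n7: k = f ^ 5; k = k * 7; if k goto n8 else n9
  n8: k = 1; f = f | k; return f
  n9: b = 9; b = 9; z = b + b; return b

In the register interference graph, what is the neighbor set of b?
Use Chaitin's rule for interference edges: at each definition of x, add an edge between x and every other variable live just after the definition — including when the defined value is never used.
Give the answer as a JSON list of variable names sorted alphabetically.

Per-block:
  n0 def {f,k,m} use ∅
  n1 def {k,z} use ∅
  n2 def {z} use ∅
  n3 def {m} use {k}
  n4 def {k} use ∅
  n5 def {z} use {z}
  n6 def {f,m} use {m}
  n7 def {k} use {f}
  n8 def {f,k} use {f}
  n9 def {b,z} use ∅

Liveness:
  live n0: ∅→{f,k,m}
  live n1: {f}→{f}
  live n2: {f,k,m}→{f,k,m,z}
  live n3: {f,k,z}→{f,k,m,z}
  live n4: {m,z}→{m,z}
  live n5: {m,z}→{m}
  live n6: {m}→{f}
  live n7: {f}→{f}
  live n8: {f}→∅
  live n9: ∅→∅

Interfere edges:
  b — {z}
  f — {k,m,z}
  k — {f,m,z}
  m — {f,k,z}
  z — {b,f,k,m}

N(b) = ["z"]

Answer: ["z"]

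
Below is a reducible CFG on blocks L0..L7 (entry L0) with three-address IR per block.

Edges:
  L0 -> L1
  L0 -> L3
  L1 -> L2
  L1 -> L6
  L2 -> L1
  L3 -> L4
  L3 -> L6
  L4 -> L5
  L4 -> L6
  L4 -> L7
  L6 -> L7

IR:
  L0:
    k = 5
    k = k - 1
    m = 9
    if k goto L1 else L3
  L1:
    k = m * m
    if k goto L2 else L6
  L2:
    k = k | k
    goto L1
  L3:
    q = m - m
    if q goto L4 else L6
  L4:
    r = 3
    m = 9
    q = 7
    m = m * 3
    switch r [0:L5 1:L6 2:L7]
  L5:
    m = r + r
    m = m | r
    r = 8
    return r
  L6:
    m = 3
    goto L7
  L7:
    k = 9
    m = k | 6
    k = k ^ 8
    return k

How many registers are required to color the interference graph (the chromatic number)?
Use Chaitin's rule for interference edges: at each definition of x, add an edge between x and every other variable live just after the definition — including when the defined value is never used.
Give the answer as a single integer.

Answer: 3

Analysis:
Per-block:
  L0 def {k,m} use ∅
  L1 def {k} use {m}
  L2 def {k} use {k}
  L3 def {q} use {m}
  L4 def {m,q,r} use ∅
  L5 def {m,r} use {r}
  L6 def {m} use ∅
  L7 def {k,m} use ∅

Live sets:
  live L0: ∅→{m}
  live L1: {m}→{k,m}
  live L2: {k,m}→{m}
  live L3: {m}→∅
  live L4: ∅→{r}
  live L5: {r}→∅
  live L6: ∅→∅
  live L7: ∅→∅

Interference:
  k↔{m}
  m↔{k,q,r}
  q↔{m,r}
  r↔{m,q}

Registers:
  clique {m,q,r} ⇒ need ≥ 3
  3-colouring: R0={m}  R1={k,q}  R2={r}
  χ = 3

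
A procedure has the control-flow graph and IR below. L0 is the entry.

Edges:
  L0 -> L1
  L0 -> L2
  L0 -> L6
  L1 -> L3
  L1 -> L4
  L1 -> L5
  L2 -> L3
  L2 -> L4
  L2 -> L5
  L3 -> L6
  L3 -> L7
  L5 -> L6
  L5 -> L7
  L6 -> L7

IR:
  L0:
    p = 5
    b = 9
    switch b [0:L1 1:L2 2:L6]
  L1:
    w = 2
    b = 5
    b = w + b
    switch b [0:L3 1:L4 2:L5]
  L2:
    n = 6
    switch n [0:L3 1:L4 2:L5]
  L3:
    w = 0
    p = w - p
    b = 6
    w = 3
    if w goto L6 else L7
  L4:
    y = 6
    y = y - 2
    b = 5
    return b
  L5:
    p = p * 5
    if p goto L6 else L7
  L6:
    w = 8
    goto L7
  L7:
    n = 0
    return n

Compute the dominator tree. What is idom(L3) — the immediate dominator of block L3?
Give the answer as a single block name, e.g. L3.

idom tree: L1←L0 L2←L0 L3←L0 L4←L0 L5←L0 L6←L0 L7←L0
Dom at joins:
  L3: preds {L1,L2}: {L0,L1} ∩ {L0,L2} = {L0}; idom=L0
  L4: preds {L1,L2}: {L0,L1} ∩ {L0,L2} = {L0}; idom=L0
  L5: preds {L1,L2}: {L0,L1} ∩ {L0,L2} = {L0}; idom=L0
  L6: preds {L0,L3,L5}: {L0} ∩ {L0,L3} ∩ {L0,L5} = {L0}; idom=L0
  L7: preds {L3,L5,L6}: {L0,L3} ∩ {L0,L5} ∩ {L0,L6} = {L0}; idom=L0

idom(L3) = L0

Answer: L0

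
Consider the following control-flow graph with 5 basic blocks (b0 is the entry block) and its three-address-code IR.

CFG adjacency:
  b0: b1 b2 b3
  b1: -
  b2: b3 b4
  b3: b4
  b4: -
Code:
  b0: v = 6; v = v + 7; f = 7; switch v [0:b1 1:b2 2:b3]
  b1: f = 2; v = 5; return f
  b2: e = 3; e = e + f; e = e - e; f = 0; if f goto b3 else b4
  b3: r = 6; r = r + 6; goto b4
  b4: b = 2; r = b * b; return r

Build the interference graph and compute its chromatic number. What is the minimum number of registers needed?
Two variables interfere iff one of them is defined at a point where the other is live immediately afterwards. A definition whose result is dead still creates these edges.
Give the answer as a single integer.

Per-block:
  b0 def {f,v} use ∅
  b1 def {f,v} use ∅
  b2 def {e,f} use {f}
  b3 def {r} use ∅
  b4 def {b,r} use ∅

Backward fixpoint:
  live b0: ∅→{f}
  live b1: ∅→∅
  live b2: {f}→∅
  live b3: ∅→∅
  live b4: ∅→∅

Interfere edges:
  b↔∅
  e↔{f}
  f↔{e,v}
  r↔∅
  v↔{f}

Colouring:
  lower bound: {e,f} mutually conflict ⇒ χ ≥ 2
  assign b→r0 e→r1 f→r0 r→r0 v→r1 — no edge inside a register ⇒ χ ≤ 2
  χ = 2

Answer: 2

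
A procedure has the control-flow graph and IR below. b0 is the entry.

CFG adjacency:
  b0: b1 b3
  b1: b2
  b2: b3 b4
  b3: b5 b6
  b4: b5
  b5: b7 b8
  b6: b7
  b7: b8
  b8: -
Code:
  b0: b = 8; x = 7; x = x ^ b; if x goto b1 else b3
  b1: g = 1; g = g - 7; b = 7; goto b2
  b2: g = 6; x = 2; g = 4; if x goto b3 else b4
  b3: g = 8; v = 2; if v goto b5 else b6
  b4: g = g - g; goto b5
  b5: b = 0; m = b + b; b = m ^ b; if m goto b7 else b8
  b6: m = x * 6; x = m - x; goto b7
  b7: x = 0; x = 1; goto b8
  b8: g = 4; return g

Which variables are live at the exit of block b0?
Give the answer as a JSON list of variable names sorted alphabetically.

Answer: ["x"]

Derivation:
Per-block:
  b0: def={b,x} ue=∅
  b1: def={b,g} ue=∅
  b2: def={g,x} ue=∅
  b3: def={g,v} ue=∅
  b4: def={g} ue={g}
  b5: def={b,m} ue=∅
  b6: def={m,x} ue={x}
  b7: def={x} ue=∅
  b8: def={g} ue=∅

Live sets:
  b0 li=∅ lo={x}
  b1 li=∅ lo=∅
  b2 li=∅ lo={g,x}
  b3 li={x} lo={x}
  b4 li={g} lo=∅
  b5 li=∅ lo=∅
  b6 li={x} lo=∅
  b7 li=∅ lo=∅
  b8 li=∅ lo=∅

live-out(b0) = ["x"]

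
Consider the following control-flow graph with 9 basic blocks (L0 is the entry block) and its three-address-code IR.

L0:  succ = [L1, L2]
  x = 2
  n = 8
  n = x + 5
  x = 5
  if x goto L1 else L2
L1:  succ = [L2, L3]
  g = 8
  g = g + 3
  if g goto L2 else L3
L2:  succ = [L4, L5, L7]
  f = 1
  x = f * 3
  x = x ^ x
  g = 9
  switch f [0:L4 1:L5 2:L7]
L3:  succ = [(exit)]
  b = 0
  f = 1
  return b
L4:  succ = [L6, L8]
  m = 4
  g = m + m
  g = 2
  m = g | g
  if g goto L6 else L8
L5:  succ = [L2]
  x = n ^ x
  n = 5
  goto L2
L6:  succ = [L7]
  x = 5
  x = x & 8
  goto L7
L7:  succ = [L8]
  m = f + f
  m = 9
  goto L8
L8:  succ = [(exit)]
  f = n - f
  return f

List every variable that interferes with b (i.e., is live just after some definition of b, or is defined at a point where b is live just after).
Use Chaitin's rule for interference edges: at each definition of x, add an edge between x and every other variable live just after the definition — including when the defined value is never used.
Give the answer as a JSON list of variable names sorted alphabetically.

Answer: ["f"]

Derivation:
def/use:
  L0: {n,x} / ∅
  L1: {g} / ∅
  L2: {f,g,x} / ∅
  L3: {b,f} / ∅
  L4: {g,m} / ∅
  L5: {n,x} / {n,x}
  L6: {x} / ∅
  L7: {m} / {f}
  L8: {f} / {f,n}

Backward fixpoint:
  L0 li=∅ lo={n}
  L1 li={n} lo={n}
  L2 li={n} lo={f,n,x}
  L3 li=∅ lo=∅
  L4 li={f,n} lo={f,n}
  L5 li={n,x} lo={n}
  L6 li={f,n} lo={f,n}
  L7 li={f,n} lo={f,n}
  L8 li={f,n} lo=∅

Interference:
  b — {f}
  f — {b,g,m,n,x}
  g — {f,m,n,x}
  m — {f,g,n}
  n — {f,g,m,x}
  x — {f,g,n}

N(b) = ["f"]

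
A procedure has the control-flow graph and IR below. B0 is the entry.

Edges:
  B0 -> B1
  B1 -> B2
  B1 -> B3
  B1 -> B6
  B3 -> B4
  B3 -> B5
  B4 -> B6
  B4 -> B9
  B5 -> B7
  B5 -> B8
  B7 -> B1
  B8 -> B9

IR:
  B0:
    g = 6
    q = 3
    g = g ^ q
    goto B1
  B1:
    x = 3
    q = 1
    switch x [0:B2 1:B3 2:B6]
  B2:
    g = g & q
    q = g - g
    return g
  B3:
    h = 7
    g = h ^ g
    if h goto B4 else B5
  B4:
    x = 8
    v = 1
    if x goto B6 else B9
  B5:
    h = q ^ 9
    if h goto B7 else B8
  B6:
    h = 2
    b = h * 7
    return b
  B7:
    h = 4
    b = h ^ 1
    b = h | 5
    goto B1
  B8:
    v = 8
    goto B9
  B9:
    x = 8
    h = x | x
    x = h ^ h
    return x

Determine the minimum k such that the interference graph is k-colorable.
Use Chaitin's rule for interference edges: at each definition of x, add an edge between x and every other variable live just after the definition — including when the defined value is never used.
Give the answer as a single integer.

Answer: 3

Analysis:
Per-block:
  B0: def={g,q} ue=∅
  B1: def={q,x} ue=∅
  B2: def={g,q} ue={g,q}
  B3: def={g,h} ue={g}
  B4: def={v,x} ue=∅
  B5: def={h} ue={q}
  B6: def={b,h} ue=∅
  B7: def={b,h} ue=∅
  B8: def={v} ue=∅
  B9: def={h,x} ue=∅

Liveness:
  live B0: ∅→{g}
  live B1: {g}→{g,q}
  live B2: {g,q}→∅
  live B3: {g,q}→{g,q}
  live B4: ∅→∅
  live B5: {g,q}→{g}
  live B6: ∅→∅
  live B7: {g}→{g}
  live B8: ∅→∅
  live B9: ∅→∅

Conflict graph:
  b↔{g,h}
  g↔{b,h,q,x}
  h↔{b,g,q}
  q↔{g,h,x}
  v↔{x}
  x↔{g,q,v}

Colouring:
  {b,g,h} pairwise interfere (3-clique) ⇒ χ ≥ 3
  3-colouring: r0={g,v}  r1={h,x}  r2={b,q}
  χ = 3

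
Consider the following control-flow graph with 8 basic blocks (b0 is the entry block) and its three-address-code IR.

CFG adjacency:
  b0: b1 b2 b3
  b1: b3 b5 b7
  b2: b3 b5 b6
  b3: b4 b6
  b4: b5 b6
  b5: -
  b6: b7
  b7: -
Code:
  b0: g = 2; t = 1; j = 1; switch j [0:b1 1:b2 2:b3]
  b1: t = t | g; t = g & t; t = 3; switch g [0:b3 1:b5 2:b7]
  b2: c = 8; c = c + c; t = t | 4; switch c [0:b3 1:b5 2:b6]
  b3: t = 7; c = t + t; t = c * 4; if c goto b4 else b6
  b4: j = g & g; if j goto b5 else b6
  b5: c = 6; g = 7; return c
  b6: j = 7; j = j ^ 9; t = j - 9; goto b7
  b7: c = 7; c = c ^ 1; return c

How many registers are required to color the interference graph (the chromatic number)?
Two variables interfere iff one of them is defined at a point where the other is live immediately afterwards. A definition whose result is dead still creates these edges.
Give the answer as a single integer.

def/use:
  b0 def {g,j,t} use ∅
  b1 def {t} use {g,t}
  b2 def {c,t} use {t}
  b3 def {c,t} use ∅
  b4 def {j} use {g}
  b5 def {c,g} use ∅
  b6 def {j,t} use ∅
  b7 def {c} use ∅

Liveness:
  b0: in=∅ out={g,t}
  b1: in={g,t} out={g}
  b2: in={g,t} out={g}
  b3: in={g} out={g}
  b4: in={g} out=∅
  b5: in=∅ out=∅
  b6: in=∅ out=∅
  b7: in=∅ out=∅

Conflict graph:
  c↔{g,t}
  g↔{c,j,t}
  j↔{g,t}
  t↔{c,g,j}

Registers:
  lower bound: {c,g,t} mutually conflict ⇒ χ ≥ 3
  3-colouring: R0={g}  R1={t}  R2={c,j}
  χ = 3

Answer: 3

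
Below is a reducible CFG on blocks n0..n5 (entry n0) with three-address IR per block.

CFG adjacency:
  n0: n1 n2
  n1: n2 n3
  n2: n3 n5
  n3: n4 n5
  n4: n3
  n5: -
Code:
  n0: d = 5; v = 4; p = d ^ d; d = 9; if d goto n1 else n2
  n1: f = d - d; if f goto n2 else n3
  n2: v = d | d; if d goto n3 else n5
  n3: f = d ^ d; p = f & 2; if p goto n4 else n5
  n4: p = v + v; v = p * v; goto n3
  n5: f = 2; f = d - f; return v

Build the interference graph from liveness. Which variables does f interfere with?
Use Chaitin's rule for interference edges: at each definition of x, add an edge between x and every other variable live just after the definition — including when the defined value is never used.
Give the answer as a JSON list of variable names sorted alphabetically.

Answer: ["d", "v"]

Derivation:
Block summaries:
  n0: {d,p,v} / ∅
  n1: {f} / {d}
  n2: {v} / {d}
  n3: {f,p} / {d}
  n4: {p,v} / {v}
  n5: {f} / {d,v}

Live sets:
  live n0: ∅→{d,v}
  live n1: {d,v}→{d,v}
  live n2: {d}→{d,v}
  live n3: {d,v}→{d,v}
  live n4: {d,v}→{d,v}
  live n5: {d,v}→∅

Interfere edges:
  d↔{f,p,v}
  f↔{d,v}
  p↔{d,v}
  v↔{d,f,p}

N(f) = ["d", "v"]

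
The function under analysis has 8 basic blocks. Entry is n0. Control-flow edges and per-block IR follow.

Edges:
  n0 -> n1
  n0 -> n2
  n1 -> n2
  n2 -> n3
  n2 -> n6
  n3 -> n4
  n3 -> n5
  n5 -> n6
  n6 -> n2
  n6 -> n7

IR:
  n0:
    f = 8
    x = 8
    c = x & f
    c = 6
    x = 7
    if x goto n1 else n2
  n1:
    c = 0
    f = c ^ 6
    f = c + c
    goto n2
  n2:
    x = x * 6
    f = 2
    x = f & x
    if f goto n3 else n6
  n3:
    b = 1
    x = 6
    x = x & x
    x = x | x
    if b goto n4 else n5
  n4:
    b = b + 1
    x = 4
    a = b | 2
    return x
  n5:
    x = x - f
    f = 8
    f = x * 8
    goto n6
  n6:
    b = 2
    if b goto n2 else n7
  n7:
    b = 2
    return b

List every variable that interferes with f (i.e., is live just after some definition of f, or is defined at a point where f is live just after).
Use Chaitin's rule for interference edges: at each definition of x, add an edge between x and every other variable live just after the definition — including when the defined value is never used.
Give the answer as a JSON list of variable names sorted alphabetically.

Answer: ["b", "c", "x"]

Analysis:
def/use:
  n0: def={c,f,x} ue=∅
  n1: def={c,f} ue=∅
  n2: def={f,x} ue={x}
  n3: def={b,x} ue=∅
  n4: def={a,b,x} ue={b}
  n5: def={f,x} ue={f,x}
  n6: def={b} ue=∅
  n7: def={b} ue=∅

Live sets:
  live n0: ∅→{x}
  live n1: {x}→{x}
  live n2: {x}→{f,x}
  live n3: {f}→{b,f,x}
  live n4: {b}→∅
  live n5: {f,x}→{x}
  live n6: {x}→{x}
  live n7: ∅→∅

Interference:
  a↔{x}
  b↔{f,x}
  c↔{f,x}
  f↔{b,c,x}
  x↔{a,b,c,f}

N(f) = ["b", "c", "x"]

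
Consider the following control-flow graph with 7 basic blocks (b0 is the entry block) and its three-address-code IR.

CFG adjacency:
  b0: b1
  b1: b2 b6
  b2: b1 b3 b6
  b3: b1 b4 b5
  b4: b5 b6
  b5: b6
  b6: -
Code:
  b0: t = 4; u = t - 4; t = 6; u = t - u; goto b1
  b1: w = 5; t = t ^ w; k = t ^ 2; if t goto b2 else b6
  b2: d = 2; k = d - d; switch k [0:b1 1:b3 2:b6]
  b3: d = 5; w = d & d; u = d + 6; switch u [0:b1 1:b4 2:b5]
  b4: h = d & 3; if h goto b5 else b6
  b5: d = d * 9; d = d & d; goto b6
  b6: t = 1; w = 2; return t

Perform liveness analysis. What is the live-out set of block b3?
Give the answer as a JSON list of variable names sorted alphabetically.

Per-block:
  b0 def {t,u} use ∅
  b1 def {k,t,w} use {t}
  b2 def {d,k} use ∅
  b3 def {d,u,w} use ∅
  b4 def {h} use {d}
  b5 def {d} use {d}
  b6 def {t,w} use ∅

Liveness:
  b0 li=∅ lo={t}
  b1 li={t} lo={t}
  b2 li={t} lo={t}
  b3 li={t} lo={d,t}
  b4 li={d} lo={d}
  b5 li={d} lo=∅
  b6 li=∅ lo=∅

live-out(b3) = ["d", "t"]

Answer: ["d", "t"]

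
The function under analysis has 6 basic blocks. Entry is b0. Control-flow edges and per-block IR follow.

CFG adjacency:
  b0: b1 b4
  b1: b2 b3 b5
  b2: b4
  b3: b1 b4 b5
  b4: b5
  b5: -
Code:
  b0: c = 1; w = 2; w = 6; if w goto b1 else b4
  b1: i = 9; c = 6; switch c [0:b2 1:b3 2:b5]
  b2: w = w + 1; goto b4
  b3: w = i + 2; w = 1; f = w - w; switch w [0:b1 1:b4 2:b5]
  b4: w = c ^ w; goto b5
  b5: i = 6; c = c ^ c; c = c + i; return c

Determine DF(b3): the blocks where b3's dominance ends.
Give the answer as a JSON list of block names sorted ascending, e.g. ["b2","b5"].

idom tree: b1←b0 b2←b1 b3←b1 b4←b0 b5←b0
Dom at joins:
  b1: preds {b0,b3}: {b0} ∩ {b0,b1,b3} = {b0}; idom=b0
  b4: preds {b0,b2,b3}: {b0} ∩ {b0,b1,b2} ∩ {b0,b1,b3} = {b0}; idom=b0
  b5: preds {b1,b3,b4}: {b0,b1} ∩ {b0,b1,b3} ∩ {b0,b4} = {b0}; idom=b0

DF derivation:
  b1←b0: walk · to b0
  b1←b3: walk b3→b1 to b0
  b4←b0: walk · to b0
  b4←b2: walk b2→b1 to b0
  b4←b3: walk b3→b1 to b0
  b5←b1: walk b1 to b0
  b5←b3: walk b3→b1 to b0
  b5←b4: walk b4 to b0
  DF(b0)=∅
  DF(b1)={b1,b4,b5}
  DF(b2)={b4}
  DF(b3)={b1,b4,b5}
  DF(b4)={b5}
  DF(b5)=∅

DF(b3) = ["b1", "b4", "b5"]

Answer: ["b1", "b4", "b5"]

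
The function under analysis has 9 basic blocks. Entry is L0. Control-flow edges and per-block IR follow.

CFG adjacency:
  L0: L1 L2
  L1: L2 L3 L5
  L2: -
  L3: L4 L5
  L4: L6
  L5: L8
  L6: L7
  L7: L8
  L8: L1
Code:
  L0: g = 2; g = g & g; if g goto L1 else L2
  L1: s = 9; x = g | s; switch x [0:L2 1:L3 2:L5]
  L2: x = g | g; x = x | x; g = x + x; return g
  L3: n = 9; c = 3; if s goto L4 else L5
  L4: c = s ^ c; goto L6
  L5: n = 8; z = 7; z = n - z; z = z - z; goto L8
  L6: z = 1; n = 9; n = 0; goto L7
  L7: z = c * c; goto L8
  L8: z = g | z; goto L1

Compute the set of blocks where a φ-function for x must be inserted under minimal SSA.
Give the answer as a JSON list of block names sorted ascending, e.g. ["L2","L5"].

idom tree: L1←L0 L2←L0 L3←L1 L4←L3 L5←L1 L6←L4 L7←L6 L8←L1
Dom∩ at merges:
  L1: preds {L0,L8}: {L0} ∩ {L0,L1,L8} = {L0}; idom=L0
  L2: preds {L0,L1}: {L0} ∩ {L0,L1} = {L0}; idom=L0
  L5: preds {L1,L3}: {L0,L1} ∩ {L0,L1,L3} = {L0,L1}; idom=L1
  L8: preds {L5,L7}: {L0,L1,L5} ∩ {L0,L1,L3,L4,L6,L7} = {L0,L1}; idom=L1

DF derivation:
  join L1 pred L0: · stop@L0
  join L1 pred L8: L8→L1 stop@L0
  join L2 pred L0: · stop@L0
  join L2 pred L1: L1 stop@L0
  join L5 pred L1: · stop@L1
  join L5 pred L3: L3 stop@L1
  join L8 pred L5: L5 stop@L1
  join L8 pred L7: L7→L6→L4→L3 stop@L1
  L0: DF=∅
  L1: DF={L1,L2}
  L2: DF=∅
  L3: DF={L5,L8}
  L4: DF={L8}
  L5: DF={L8}
  L6: DF={L8}
  L7: DF={L8}
  L8: DF={L1}

φ for x: defs {L1,L2}
  DF⁺ = {L1,L2}

Answer: ["L1", "L2"]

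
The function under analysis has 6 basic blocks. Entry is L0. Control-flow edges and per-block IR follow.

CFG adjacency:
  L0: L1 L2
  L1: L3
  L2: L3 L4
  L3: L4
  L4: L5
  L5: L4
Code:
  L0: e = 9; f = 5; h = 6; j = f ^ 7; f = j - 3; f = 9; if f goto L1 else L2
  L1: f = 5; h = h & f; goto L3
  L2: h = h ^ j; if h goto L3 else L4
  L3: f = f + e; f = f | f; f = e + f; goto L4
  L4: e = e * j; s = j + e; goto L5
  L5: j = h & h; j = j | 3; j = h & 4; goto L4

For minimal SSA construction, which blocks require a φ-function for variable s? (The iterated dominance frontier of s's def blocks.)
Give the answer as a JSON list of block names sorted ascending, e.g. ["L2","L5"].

idom tree: L1←L0 L2←L0 L3←L0 L4←L0 L5←L4
Dom∩ at merges:
  L3: preds {L1,L2}: {L0,L1} ∩ {L0,L2} = {L0}; idom=L0
  L4: preds {L2,L3,L5}: {L0,L2} ∩ {L0,L3} ∩ {L0,L4,L5} = {L0}; idom=L0

DF walk-up:
  L3←L1: walk L1 to L0
  L3←L2: walk L2 to L0
  L4←L2: walk L2 to L0
  L4←L3: walk L3 to L0
  L4←L5: walk L5→L4 to L0
  L0 → ∅
  L1 → {L3}
  L2 → {L3,L4}
  L3 → {L4}
  L4 → {L4}
  L5 → {L4}

φ for s: defs {L4}
  DF⁺ = {L4}

Answer: ["L4"]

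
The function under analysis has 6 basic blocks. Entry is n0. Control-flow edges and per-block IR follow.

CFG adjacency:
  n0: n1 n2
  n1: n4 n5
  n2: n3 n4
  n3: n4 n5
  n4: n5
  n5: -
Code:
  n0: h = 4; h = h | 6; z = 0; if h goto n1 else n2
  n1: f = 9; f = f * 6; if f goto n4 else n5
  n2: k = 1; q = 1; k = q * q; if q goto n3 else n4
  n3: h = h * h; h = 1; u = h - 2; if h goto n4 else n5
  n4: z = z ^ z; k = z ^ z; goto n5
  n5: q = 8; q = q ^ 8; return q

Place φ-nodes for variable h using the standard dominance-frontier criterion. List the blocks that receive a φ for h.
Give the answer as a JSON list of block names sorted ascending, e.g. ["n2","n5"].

Answer: ["n4", "n5"]

Working:
idom tree: n1←n0 n2←n0 n3←n2 n4←n0 n5←n0
Dom at joins:
  n4: preds {n1,n2,n3}: {n0,n1} ∩ {n0,n2} ∩ {n0,n2,n3} = {n0}; idom=n0
  n5: preds {n1,n3,n4}: {n0,n1} ∩ {n0,n2,n3} ∩ {n0,n4} = {n0}; idom=n0

Frontier:
  n4←n1: walk n1 to n0
  n4←n2: walk n2 to n0
  n4←n3: walk n3→n2 to n0
  n5←n1: walk n1 to n0
  n5←n3: walk n3→n2 to n0
  n5←n4: walk n4 to n0
  n0 → ∅
  n1 → {n4,n5}
  n2 → {n4,n5}
  n3 → {n4,n5}
  n4 → {n5}
  n5 → ∅

φ for h: defs {n0,n3}
  DF⁺ = {n4,n5}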